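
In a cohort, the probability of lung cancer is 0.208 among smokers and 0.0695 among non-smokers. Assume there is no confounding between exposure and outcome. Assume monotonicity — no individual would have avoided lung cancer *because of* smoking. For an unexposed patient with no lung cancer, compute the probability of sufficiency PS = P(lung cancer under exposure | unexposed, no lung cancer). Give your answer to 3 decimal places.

PS ≈ 0.149

Let p₁ = 0.208, p₀ = 0.0695.
Under exogeneity and monotonicity, PS = (p₁ − p₀) / (1 − p₀).
PS = (0.208 − 0.0695) / (1 − 0.0695) = 0.1385 / 0.9305 ≈ 0.1488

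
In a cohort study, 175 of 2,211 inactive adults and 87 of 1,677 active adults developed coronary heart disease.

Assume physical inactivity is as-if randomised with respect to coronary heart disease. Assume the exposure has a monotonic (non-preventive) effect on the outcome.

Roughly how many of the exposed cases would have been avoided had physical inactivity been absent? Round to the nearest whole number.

about 60 cases

p₁ = P(outcome | exposed) = 175/2211 = 0.07915
p₀ = P(outcome | unexposed) = 87/1677 = 0.051878
PN = (p₁ − p₀)/p₁ = (0.07915 − 0.051878) / 0.07915 ≈ 0.34455.
Attributable cases ≈ PN × (exposed cases) = 0.34455 × 175 ≈ 60.30.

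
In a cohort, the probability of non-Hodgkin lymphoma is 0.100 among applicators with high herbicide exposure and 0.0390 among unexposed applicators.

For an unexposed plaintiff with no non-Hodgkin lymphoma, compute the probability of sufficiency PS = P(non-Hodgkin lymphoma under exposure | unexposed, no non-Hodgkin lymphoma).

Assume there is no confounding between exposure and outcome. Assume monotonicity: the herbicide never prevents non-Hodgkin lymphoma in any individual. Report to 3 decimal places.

Let p₁ = 0.1, p₀ = 0.039.
Under exogeneity and monotonicity, PS = (p₁ − p₀) / (1 − p₀).
PS = (0.1 − 0.039) / (1 − 0.039) = 0.061 / 0.961 ≈ 0.0635

PS ≈ 0.063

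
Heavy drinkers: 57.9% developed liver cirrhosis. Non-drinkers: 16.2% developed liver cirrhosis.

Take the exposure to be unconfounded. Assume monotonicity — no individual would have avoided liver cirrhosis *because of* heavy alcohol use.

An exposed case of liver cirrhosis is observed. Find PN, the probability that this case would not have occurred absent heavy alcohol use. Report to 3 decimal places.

p₁ = 0.579, p₀ = 0.162.
Under exogeneity and monotonicity, PN = (p₁ − p₀) / p₁.
PN = (0.579 − 0.162) / 0.579 = 0.417 / 0.579 ≈ 0.7202

PN ≈ 0.720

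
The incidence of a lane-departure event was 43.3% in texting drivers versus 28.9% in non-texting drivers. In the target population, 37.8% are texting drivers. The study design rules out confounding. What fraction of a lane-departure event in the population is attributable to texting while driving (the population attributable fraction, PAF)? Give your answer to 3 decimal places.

PAF ≈ 0.158

p₁ = 0.433, p₀ = 0.289.
Overall risk P(Y=1) = π·p₁ + (1−π)·p₀ = 0.378×0.433 + 0.622×0.289 = 0.34343.
Under exogeneity, PAF = [P(Y=1) − p₀] / P(Y=1).
PAF = (0.34343 − 0.289) / 0.34343 ≈ 0.1585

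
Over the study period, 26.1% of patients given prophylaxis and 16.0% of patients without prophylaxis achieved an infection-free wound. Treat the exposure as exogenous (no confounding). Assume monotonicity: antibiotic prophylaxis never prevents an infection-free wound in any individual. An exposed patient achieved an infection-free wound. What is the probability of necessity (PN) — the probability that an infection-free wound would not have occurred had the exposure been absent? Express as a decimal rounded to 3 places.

p₁ = 0.261, p₀ = 0.16.
Under exogeneity and monotonicity, PN = (p₁ − p₀) / p₁.
PN = (0.261 − 0.16) / 0.261 = 0.101 / 0.261 ≈ 0.3870

PN ≈ 0.387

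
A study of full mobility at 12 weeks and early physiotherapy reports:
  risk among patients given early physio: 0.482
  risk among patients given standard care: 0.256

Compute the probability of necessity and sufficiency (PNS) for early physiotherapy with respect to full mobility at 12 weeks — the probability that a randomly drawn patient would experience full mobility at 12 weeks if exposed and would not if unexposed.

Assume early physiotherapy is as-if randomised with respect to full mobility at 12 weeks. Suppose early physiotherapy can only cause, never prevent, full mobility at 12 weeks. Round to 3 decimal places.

PNS ≈ 0.226

Let p₁ = 0.482, p₀ = 0.256.
Under exogeneity and monotonicity, PNS = p₁ − p₀.
PNS = 0.482 − 0.256 = 0.226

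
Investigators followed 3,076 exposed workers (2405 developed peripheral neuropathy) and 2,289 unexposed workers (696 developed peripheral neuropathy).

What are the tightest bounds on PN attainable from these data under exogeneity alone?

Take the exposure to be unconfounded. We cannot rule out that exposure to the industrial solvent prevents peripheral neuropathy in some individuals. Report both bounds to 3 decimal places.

0.611 ≤ PN ≤ 0.890

p₁ = P(outcome | exposed) = 2405/3076 = 0.78186
p₀ = P(outcome | unexposed) = 696/2289 = 0.30406
Under exogeneity alone the bounds on PN are max{0,(p₁−p₀)/p₁} ≤ PN ≤ min{1,(1−p₀)/p₁}.
  lower = (p₁ − p₀)/p₁ = 0.4778 / 0.78186 ≈ 0.6111
  upper = min{1, (1 − p₀)/p₁} = 0.69594 / 0.78186 ≈ 0.8901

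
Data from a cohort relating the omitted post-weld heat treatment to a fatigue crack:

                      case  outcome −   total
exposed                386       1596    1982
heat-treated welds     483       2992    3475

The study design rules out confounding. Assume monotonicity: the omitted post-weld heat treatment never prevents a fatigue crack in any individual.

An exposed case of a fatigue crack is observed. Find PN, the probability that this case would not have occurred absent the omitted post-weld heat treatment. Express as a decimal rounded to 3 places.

p₁ = P(outcome | exposed) = 386/1982 = 0.19475
p₀ = P(outcome | unexposed) = 483/3475 = 0.13899
Under exogeneity and monotonicity, PN = (p₁ − p₀)/p₁.
PN = (0.19475 − 0.13899) / 0.19475 ≈ 0.2863

PN ≈ 0.286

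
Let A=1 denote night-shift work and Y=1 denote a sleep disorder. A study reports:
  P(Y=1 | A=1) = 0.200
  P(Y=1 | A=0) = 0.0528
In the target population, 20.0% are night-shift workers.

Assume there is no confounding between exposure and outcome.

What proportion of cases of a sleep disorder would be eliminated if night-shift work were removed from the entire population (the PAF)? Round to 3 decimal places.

Let p₁ = 0.2, p₀ = 0.0528.
Overall risk P(Y=1) = π·p₁ + (1−π)·p₀ = 0.2×0.2 + 0.8×0.0528 = 0.08224.
Under exogeneity, PAF = [P(Y=1) − p₀] / P(Y=1).
PAF = (0.08224 − 0.0528) / 0.08224 ≈ 0.3580

PAF ≈ 0.358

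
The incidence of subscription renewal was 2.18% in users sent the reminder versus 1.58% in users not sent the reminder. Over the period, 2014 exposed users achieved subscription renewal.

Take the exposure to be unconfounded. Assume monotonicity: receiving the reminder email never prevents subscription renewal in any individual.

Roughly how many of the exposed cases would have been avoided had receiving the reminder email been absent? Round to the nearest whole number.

p₁ = 0.0218, p₀ = 0.0158.
PN = (p₁ − p₀)/p₁ = (0.0218 − 0.0158) / 0.0218 ≈ 0.27523.
Attributable cases ≈ PN × (exposed cases) = 0.27523 × 2014 ≈ 554.31.

about 554 cases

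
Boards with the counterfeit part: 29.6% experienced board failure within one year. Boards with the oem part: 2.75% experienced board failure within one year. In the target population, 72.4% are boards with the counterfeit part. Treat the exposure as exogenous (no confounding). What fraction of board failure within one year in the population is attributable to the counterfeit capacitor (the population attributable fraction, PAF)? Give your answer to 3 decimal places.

p₁ = 0.296, p₀ = 0.0275.
Overall risk P(Y=1) = π·p₁ + (1−π)·p₀ = 0.724×0.296 + 0.276×0.0275 = 0.22189.
Under exogeneity, PAF = [P(Y=1) − p₀] / P(Y=1).
PAF = (0.22189 − 0.0275) / 0.22189 ≈ 0.8761

PAF ≈ 0.876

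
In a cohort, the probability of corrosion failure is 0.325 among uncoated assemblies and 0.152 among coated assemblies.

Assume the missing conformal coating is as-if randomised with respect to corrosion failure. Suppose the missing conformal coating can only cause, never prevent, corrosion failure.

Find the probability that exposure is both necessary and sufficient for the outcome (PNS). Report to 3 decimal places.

PNS ≈ 0.173

Let p₁ = 0.325, p₀ = 0.152.
Under exogeneity and monotonicity, PNS = p₁ − p₀.
PNS = 0.325 − 0.152 = 0.173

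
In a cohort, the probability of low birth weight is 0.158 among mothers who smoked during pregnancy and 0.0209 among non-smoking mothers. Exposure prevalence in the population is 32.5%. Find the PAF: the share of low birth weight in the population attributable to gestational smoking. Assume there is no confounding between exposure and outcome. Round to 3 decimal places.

PAF ≈ 0.681

Let p₁ = 0.158, p₀ = 0.0209.
Overall risk P(Y=1) = π·p₁ + (1−π)·p₀ = 0.325×0.158 + 0.675×0.0209 = 0.065458.
Under exogeneity, PAF = [P(Y=1) − p₀] / P(Y=1).
PAF = (0.065458 − 0.0209) / 0.065458 ≈ 0.6807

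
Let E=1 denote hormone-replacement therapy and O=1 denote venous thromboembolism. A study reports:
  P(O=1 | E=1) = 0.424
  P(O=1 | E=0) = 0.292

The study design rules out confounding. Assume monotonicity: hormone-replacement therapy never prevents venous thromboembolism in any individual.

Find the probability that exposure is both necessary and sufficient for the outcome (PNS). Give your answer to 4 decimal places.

PNS ≈ 0.1320

Let p₁ = 0.424, p₀ = 0.292.
Under exogeneity and monotonicity, PNS = p₁ − p₀.
PNS = 0.424 − 0.292 = 0.132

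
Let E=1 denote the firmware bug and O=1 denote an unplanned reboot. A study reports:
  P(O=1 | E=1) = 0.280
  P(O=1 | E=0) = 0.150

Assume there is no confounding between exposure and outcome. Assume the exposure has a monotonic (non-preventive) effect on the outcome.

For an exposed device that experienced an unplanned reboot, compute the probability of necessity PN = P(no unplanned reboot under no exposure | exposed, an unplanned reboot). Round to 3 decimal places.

PN ≈ 0.464

Let p₁ = 0.28, p₀ = 0.15.
Under exogeneity and monotonicity, PN = (p₁ − p₀) / p₁.
PN = (0.28 − 0.15) / 0.28 = 0.13 / 0.28 ≈ 0.4643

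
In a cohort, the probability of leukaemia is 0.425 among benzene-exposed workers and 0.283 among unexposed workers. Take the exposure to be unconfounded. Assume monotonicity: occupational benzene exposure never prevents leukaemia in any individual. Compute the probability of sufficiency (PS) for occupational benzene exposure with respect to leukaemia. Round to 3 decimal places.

PS ≈ 0.198

Let p₁ = 0.425, p₀ = 0.283.
Under exogeneity and monotonicity, PS = (p₁ − p₀) / (1 − p₀).
PS = (0.425 − 0.283) / (1 − 0.283) = 0.142 / 0.717 ≈ 0.1980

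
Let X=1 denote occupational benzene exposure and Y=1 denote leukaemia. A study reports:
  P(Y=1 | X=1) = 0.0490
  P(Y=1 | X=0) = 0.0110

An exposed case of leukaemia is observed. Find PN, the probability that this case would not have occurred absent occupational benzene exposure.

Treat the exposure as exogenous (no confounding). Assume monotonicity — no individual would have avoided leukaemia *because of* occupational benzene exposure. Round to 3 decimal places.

Let p₁ = 0.049, p₀ = 0.011.
Under exogeneity and monotonicity, PN = (p₁ − p₀) / p₁.
PN = (0.049 − 0.011) / 0.049 = 0.038 / 0.049 ≈ 0.7755

PN ≈ 0.776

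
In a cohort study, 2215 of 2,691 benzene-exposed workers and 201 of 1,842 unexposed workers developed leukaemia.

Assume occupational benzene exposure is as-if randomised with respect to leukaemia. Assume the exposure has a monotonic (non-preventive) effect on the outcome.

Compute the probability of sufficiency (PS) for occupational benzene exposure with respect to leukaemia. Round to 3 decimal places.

p₁ = P(outcome | exposed) = 2215/2691 = 0.82311
p₀ = P(outcome | unexposed) = 201/1842 = 0.10912
Under exogeneity and monotonicity, PS = (p₁ − p₀) / (1 − p₀).
PS = (0.82311 − 0.10912) / (1 − 0.10912) = 0.71399 / 0.89088 ≈ 0.8014

PS ≈ 0.801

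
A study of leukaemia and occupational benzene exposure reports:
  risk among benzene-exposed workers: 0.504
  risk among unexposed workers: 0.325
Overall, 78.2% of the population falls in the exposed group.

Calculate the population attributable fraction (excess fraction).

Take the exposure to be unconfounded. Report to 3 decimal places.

Let p₁ = 0.504, p₀ = 0.325.
Overall risk P(Y=1) = π·p₁ + (1−π)·p₀ = 0.782×0.504 + 0.218×0.325 = 0.46498.
Under exogeneity, PAF = [P(Y=1) − p₀] / P(Y=1).
PAF = (0.46498 − 0.325) / 0.46498 ≈ 0.3010

PAF ≈ 0.301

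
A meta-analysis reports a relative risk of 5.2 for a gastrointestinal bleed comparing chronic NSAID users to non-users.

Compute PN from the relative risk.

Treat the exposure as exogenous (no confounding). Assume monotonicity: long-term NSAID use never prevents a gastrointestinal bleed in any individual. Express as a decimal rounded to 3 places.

Under exogeneity and monotonicity, PN = (RR − 1) / RR = 1 − 1/RR.
PN = (5.2 − 1) / 5.2 = 4.2 / 5.2 ≈ 0.8077

PN ≈ 0.808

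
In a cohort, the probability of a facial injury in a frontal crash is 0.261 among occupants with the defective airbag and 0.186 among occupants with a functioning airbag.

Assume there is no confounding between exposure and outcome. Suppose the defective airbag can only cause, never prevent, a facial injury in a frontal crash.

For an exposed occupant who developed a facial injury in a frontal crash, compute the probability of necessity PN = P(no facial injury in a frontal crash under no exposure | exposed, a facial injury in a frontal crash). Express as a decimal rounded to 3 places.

PN ≈ 0.287

Let p₁ = 0.261, p₀ = 0.186.
Under exogeneity and monotonicity, PN = (p₁ − p₀) / p₁.
PN = (0.261 − 0.186) / 0.261 = 0.075 / 0.261 ≈ 0.2874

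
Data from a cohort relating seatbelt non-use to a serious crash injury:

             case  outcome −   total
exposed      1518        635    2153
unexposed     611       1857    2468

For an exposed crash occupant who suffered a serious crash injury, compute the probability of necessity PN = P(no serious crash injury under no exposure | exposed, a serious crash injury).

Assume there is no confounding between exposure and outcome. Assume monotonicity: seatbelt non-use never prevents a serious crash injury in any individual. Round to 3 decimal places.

p₁ = P(outcome | exposed) = 1518/2153 = 0.70506
p₀ = P(outcome | unexposed) = 611/2468 = 0.24757
Under exogeneity and monotonicity, PN = (p₁ − p₀) / p₁.
PN = (0.70506 − 0.24757) / 0.70506 = 0.45749 / 0.70506 ≈ 0.6489

PN ≈ 0.649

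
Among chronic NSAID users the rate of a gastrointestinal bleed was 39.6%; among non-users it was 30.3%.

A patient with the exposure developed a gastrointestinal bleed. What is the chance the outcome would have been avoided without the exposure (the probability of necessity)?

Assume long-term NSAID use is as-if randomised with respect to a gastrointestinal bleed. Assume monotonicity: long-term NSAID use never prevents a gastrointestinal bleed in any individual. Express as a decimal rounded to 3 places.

p₁ = 0.396, p₀ = 0.303.
Under exogeneity and monotonicity, PN = (p₁ − p₀) / p₁.
PN = (0.396 − 0.303) / 0.396 = 0.093 / 0.396 ≈ 0.2348

PN ≈ 0.235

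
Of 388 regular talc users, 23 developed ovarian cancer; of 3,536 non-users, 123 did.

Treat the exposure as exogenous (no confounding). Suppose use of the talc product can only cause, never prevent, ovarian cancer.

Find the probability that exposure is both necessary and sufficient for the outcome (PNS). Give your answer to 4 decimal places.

p₁ = P(outcome | exposed) = 23/388 = 0.059278
p₀ = P(outcome | unexposed) = 123/3536 = 0.034785
Under exogeneity and monotonicity, PNS = p₁ − p₀.
PNS = 0.059278 − 0.034785 = 0.024493

PNS ≈ 0.0245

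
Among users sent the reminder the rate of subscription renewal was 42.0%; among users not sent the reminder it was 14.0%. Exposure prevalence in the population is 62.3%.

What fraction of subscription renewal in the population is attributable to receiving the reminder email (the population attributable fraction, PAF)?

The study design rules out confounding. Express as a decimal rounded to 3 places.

PAF ≈ 0.555

p₁ = 0.42, p₀ = 0.14.
Overall risk P(Y=1) = π·p₁ + (1−π)·p₀ = 0.623×0.42 + 0.377×0.14 = 0.31444.
Under exogeneity, PAF = [P(Y=1) − p₀] / P(Y=1).
PAF = (0.31444 − 0.14) / 0.31444 ≈ 0.5548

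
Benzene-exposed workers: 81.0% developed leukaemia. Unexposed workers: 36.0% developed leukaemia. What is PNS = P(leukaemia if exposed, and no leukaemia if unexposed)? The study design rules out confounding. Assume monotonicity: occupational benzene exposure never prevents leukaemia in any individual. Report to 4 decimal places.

p₁ = 0.81, p₀ = 0.36.
Under exogeneity and monotonicity, PNS = p₁ − p₀.
PNS = 0.81 − 0.36 = 0.45

PNS ≈ 0.4500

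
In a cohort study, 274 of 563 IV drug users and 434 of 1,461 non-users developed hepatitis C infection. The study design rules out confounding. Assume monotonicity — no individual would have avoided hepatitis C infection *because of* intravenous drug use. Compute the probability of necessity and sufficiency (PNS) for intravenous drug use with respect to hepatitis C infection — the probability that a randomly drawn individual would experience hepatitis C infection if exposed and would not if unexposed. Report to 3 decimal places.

p₁ = P(outcome | exposed) = 274/563 = 0.48668
p₀ = P(outcome | unexposed) = 434/1461 = 0.29706
Under exogeneity and monotonicity, PNS = p₁ − p₀.
PNS = 0.48668 − 0.29706 = 0.18962

PNS ≈ 0.190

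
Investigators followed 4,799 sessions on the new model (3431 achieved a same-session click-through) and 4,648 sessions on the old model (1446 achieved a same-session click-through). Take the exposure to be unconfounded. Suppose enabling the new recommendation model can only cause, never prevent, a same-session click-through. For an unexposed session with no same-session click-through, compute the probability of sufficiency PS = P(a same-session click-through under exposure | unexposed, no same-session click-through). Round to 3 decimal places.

p₁ = P(outcome | exposed) = 3431/4799 = 0.71494
p₀ = P(outcome | unexposed) = 1446/4648 = 0.3111
Under exogeneity and monotonicity, PS = (p₁ − p₀) / (1 − p₀).
PS = (0.71494 − 0.3111) / (1 − 0.3111) = 0.40384 / 0.6889 ≈ 0.5862

PS ≈ 0.586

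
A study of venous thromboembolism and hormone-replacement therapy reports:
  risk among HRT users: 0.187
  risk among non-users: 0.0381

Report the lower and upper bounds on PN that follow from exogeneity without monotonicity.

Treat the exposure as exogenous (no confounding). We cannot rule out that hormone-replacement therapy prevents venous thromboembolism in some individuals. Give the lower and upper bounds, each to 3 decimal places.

Let p₁ = 0.187, p₀ = 0.0381.
Under exogeneity alone the bounds on PN are max{0,(p₁−p₀)/p₁} ≤ PN ≤ min{1,(1−p₀)/p₁}.
  lower = (p₁ − p₀)/p₁ = 0.1489 / 0.187 ≈ 0.7963
  upper = min{1, (1 − p₀)/p₁} = 0.9619 / 0.187 ≈ 5.1439 → capped at 1

0.796 ≤ PN ≤ 1.000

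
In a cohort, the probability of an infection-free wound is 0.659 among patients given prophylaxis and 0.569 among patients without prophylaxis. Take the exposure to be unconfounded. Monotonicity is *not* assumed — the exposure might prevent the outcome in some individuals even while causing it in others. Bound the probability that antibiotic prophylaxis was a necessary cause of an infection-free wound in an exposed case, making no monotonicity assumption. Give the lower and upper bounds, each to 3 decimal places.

0.137 ≤ PN ≤ 0.654

Let p₁ = 0.659, p₀ = 0.569.
Under exogeneity alone the bounds on PN are max{0,(p₁−p₀)/p₁} ≤ PN ≤ min{1,(1−p₀)/p₁}.
  lower = (p₁ − p₀)/p₁ = 0.09 / 0.659 ≈ 0.1366
  upper = min{1, (1 − p₀)/p₁} = 0.431 / 0.659 ≈ 0.6540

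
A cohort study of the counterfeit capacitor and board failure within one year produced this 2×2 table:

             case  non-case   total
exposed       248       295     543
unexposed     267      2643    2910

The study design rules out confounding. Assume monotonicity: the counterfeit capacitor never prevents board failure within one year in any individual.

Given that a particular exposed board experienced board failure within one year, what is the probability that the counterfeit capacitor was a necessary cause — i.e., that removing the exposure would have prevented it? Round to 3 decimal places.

PN ≈ 0.799

p₁ = P(outcome | exposed) = 248/543 = 0.45672
p₀ = P(outcome | unexposed) = 267/2910 = 0.091753
Under exogeneity and monotonicity, PN = (p₁ − p₀) / p₁.
PN = (0.45672 − 0.091753) / 0.45672 = 0.36497 / 0.45672 ≈ 0.7991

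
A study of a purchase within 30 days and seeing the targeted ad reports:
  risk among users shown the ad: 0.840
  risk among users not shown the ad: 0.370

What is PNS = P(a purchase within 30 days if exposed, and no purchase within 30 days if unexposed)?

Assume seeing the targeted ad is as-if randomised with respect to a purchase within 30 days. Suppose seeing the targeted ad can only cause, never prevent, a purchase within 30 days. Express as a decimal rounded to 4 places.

Let p₁ = 0.84, p₀ = 0.37.
Under exogeneity and monotonicity, PNS = p₁ − p₀.
PNS = 0.84 − 0.37 = 0.47

PNS ≈ 0.4700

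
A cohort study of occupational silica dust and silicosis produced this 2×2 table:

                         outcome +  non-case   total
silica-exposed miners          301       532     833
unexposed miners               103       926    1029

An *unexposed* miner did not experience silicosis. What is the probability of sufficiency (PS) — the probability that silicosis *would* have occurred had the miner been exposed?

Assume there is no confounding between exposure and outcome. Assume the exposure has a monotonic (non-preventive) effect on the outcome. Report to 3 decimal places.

p₁ = P(outcome | exposed) = 301/833 = 0.36134
p₀ = P(outcome | unexposed) = 103/1029 = 0.1001
Under exogeneity and monotonicity, PS = (p₁ − p₀) / (1 − p₀).
PS = (0.36134 − 0.1001) / (1 − 0.1001) = 0.26125 / 0.8999 ≈ 0.2903

PS ≈ 0.290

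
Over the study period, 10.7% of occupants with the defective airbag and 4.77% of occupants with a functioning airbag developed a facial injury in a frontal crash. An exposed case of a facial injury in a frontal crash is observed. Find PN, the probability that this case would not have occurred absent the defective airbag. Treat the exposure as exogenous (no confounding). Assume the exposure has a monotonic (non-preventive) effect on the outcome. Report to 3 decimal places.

p₁ = 0.107, p₀ = 0.0477.
Under exogeneity and monotonicity, PN = (p₁ − p₀) / p₁.
PN = (0.107 − 0.0477) / 0.107 = 0.0593 / 0.107 ≈ 0.5542

PN ≈ 0.554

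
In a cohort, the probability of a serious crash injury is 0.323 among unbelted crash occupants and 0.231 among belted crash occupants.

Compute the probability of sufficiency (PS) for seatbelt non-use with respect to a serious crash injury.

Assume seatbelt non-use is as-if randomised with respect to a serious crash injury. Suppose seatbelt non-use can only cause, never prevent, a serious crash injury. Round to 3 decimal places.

PS ≈ 0.120

Let p₁ = 0.323, p₀ = 0.231.
Under exogeneity and monotonicity, PS = (p₁ − p₀) / (1 − p₀).
PS = (0.323 − 0.231) / (1 − 0.231) = 0.092 / 0.769 ≈ 0.1196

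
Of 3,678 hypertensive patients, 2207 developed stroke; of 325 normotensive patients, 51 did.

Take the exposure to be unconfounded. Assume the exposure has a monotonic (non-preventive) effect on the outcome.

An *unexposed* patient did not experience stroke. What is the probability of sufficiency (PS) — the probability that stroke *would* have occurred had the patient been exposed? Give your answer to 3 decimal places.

p₁ = P(outcome | exposed) = 2207/3678 = 0.60005
p₀ = P(outcome | unexposed) = 51/325 = 0.15692
Under exogeneity and monotonicity, PS = (p₁ − p₀) / (1 − p₀).
PS = (0.60005 − 0.15692) / (1 − 0.15692) = 0.44313 / 0.84308 ≈ 0.5256

PS ≈ 0.526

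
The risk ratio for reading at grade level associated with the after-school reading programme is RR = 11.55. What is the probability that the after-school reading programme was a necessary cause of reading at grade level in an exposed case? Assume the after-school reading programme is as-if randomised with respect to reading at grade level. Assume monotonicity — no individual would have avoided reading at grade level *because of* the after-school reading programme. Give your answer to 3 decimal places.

PN ≈ 0.913

Under exogeneity and monotonicity, PN = (RR − 1) / RR = 1 − 1/RR.
PN = (11.55 − 1) / 11.55 = 10.55 / 11.55 ≈ 0.9134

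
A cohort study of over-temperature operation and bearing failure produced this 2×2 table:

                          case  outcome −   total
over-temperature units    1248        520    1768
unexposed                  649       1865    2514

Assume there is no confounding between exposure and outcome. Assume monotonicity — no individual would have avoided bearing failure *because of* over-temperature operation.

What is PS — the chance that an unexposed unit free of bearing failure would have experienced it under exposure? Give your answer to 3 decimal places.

p₁ = P(outcome | exposed) = 1248/1768 = 0.70588
p₀ = P(outcome | unexposed) = 649/2514 = 0.25815
Under exogeneity and monotonicity, PS = (p₁ − p₀) / (1 − p₀).
PS = (0.70588 − 0.25815) / (1 − 0.25815) = 0.44773 / 0.74185 ≈ 0.6035

PS ≈ 0.604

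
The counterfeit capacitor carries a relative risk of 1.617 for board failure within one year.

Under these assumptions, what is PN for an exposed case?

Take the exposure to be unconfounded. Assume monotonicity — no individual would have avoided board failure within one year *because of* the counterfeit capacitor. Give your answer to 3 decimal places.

Under exogeneity and monotonicity, PN = (RR − 1) / RR = 1 − 1/RR.
PN = (1.617 − 1) / 1.617 = 0.617 / 1.617 ≈ 0.3816

PN ≈ 0.382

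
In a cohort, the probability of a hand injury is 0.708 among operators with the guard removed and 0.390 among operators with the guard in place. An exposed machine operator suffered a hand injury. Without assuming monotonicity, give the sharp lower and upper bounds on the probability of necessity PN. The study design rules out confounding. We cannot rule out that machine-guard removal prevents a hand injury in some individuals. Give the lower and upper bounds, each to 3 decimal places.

0.449 ≤ PN ≤ 0.862

Let p₁ = 0.708, p₀ = 0.39.
Under exogeneity alone the bounds on PN are max{0,(p₁−p₀)/p₁} ≤ PN ≤ min{1,(1−p₀)/p₁}.
  lower = (p₁ − p₀)/p₁ = 0.318 / 0.708 ≈ 0.4492
  upper = min{1, (1 − p₀)/p₁} = 0.61 / 0.708 ≈ 0.8616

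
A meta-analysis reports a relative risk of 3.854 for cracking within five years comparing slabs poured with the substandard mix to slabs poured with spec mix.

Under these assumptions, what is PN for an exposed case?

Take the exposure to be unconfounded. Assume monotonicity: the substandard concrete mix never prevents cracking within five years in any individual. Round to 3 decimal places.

Under exogeneity and monotonicity, PN = (RR − 1) / RR = 1 − 1/RR.
PN = (3.854 − 1) / 3.854 = 2.854 / 3.854 ≈ 0.7405

PN ≈ 0.741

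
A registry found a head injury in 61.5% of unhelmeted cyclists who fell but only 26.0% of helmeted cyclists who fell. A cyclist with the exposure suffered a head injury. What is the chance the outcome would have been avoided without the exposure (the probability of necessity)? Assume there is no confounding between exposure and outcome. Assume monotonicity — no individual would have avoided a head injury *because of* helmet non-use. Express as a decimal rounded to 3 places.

p₁ = 0.615, p₀ = 0.26.
Under exogeneity and monotonicity, PN = (p₁ − p₀) / p₁.
PN = (0.615 − 0.26) / 0.615 = 0.355 / 0.615 ≈ 0.5772

PN ≈ 0.577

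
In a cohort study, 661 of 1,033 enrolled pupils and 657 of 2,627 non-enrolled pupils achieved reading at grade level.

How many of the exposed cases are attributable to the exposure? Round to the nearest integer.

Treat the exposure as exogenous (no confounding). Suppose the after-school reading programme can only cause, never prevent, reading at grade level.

about 403 cases

p₁ = P(outcome | exposed) = 661/1033 = 0.63988
p₀ = P(outcome | unexposed) = 657/2627 = 0.2501
PN = (p₁ − p₀)/p₁ = (0.63988 − 0.2501) / 0.63988 ≈ 0.60916.
Attributable cases ≈ PN × (exposed cases) = 0.60916 × 661 ≈ 402.65.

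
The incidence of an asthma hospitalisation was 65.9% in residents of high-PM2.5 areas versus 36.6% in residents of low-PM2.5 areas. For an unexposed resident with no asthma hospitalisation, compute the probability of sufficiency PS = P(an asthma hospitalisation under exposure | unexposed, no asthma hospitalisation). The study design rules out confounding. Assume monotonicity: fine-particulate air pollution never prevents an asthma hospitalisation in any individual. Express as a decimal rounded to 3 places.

p₁ = 0.659, p₀ = 0.366.
Under exogeneity and monotonicity, PS = (p₁ − p₀) / (1 − p₀).
PS = (0.659 − 0.366) / (1 − 0.366) = 0.293 / 0.634 ≈ 0.4621

PS ≈ 0.462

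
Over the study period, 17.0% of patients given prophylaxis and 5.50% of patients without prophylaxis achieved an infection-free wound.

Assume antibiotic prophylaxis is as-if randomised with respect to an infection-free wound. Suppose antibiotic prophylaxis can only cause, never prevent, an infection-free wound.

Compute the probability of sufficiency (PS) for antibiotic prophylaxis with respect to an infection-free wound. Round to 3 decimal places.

PS ≈ 0.122

p₁ = 0.17, p₀ = 0.055.
Under exogeneity and monotonicity, PS = (p₁ − p₀) / (1 − p₀).
PS = (0.17 − 0.055) / (1 − 0.055) = 0.115 / 0.945 ≈ 0.1217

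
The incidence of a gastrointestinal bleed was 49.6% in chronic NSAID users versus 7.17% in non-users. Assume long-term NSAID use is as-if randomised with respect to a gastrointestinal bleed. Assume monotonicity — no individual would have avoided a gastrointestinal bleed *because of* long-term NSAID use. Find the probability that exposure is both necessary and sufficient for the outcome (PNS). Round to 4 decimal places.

PNS ≈ 0.4243

p₁ = 0.496, p₀ = 0.0717.
Under exogeneity and monotonicity, PNS = p₁ − p₀.
PNS = 0.496 − 0.0717 = 0.4243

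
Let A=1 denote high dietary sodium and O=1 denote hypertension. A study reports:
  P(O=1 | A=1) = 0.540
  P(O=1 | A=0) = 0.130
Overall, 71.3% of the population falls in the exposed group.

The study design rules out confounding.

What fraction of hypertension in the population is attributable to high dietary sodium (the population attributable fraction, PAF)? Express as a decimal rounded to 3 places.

Let p₁ = 0.54, p₀ = 0.13.
Overall risk P(Y=1) = π·p₁ + (1−π)·p₀ = 0.713×0.54 + 0.287×0.13 = 0.42233.
Under exogeneity, PAF = [P(Y=1) − p₀] / P(Y=1).
PAF = (0.42233 − 0.13) / 0.42233 ≈ 0.6922

PAF ≈ 0.692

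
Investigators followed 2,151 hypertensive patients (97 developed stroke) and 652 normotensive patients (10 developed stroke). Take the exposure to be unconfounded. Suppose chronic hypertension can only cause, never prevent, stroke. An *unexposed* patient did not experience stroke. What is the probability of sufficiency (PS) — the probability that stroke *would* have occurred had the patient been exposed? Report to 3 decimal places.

p₁ = P(outcome | exposed) = 97/2151 = 0.045095
p₀ = P(outcome | unexposed) = 10/652 = 0.015337
Under exogeneity and monotonicity, PS = (p₁ − p₀) / (1 − p₀).
PS = (0.045095 − 0.015337) / (1 − 0.015337) = 0.029758 / 0.98466 ≈ 0.0302

PS ≈ 0.030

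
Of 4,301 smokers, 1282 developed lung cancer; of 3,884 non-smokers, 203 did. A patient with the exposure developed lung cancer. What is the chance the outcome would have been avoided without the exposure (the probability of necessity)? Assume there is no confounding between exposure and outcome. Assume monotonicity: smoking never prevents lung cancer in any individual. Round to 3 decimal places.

PN ≈ 0.825

p₁ = P(outcome | exposed) = 1282/4301 = 0.29807
p₀ = P(outcome | unexposed) = 203/3884 = 0.052266
Under exogeneity and monotonicity, PN = (p₁ − p₀) / p₁.
PN = (0.29807 − 0.052266) / 0.29807 = 0.2458 / 0.29807 ≈ 0.8247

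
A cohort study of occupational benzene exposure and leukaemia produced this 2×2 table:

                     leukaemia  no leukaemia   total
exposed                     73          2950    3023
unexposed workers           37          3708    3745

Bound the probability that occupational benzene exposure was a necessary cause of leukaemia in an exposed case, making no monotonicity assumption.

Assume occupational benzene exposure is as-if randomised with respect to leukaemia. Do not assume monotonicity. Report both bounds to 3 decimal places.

0.591 ≤ PN ≤ 1.000

p₁ = P(outcome | exposed) = 73/3023 = 0.024148
p₀ = P(outcome | unexposed) = 37/3745 = 0.0098798
Under exogeneity alone the bounds on PN are max{0,(p₁−p₀)/p₁} ≤ PN ≤ min{1,(1−p₀)/p₁}.
  lower = (p₁ − p₀)/p₁ = 0.014268 / 0.024148 ≈ 0.5909
  upper = min{1, (1 − p₀)/p₁} = 0.99012 / 0.024148 ≈ 41.0018 → capped at 1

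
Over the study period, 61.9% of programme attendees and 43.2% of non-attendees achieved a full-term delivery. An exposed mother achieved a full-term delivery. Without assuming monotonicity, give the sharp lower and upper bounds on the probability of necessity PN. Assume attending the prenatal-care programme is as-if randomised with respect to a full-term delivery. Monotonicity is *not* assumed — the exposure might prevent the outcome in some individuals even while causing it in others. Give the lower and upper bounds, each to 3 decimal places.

0.302 ≤ PN ≤ 0.918

p₁ = 0.619, p₀ = 0.432.
Under exogeneity alone the bounds on PN are max{0,(p₁−p₀)/p₁} ≤ PN ≤ min{1,(1−p₀)/p₁}.
  lower = (p₁ − p₀)/p₁ = 0.187 / 0.619 ≈ 0.3021
  upper = min{1, (1 − p₀)/p₁} = 0.568 / 0.619 ≈ 0.9176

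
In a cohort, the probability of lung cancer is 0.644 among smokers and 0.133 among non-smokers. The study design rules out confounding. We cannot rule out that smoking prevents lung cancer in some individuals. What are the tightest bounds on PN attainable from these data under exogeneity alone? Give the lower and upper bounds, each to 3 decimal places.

0.793 ≤ PN ≤ 1.000

Let p₁ = 0.644, p₀ = 0.133.
Under exogeneity alone the bounds on PN are max{0,(p₁−p₀)/p₁} ≤ PN ≤ min{1,(1−p₀)/p₁}.
  lower = (p₁ − p₀)/p₁ = 0.511 / 0.644 ≈ 0.7935
  upper = min{1, (1 − p₀)/p₁} = 0.867 / 0.644 ≈ 1.3463 → capped at 1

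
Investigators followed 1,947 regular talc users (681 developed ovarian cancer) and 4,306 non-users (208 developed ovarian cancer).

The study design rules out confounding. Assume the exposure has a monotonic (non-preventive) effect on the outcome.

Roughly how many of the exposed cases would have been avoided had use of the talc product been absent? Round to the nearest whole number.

about 587 cases

p₁ = P(outcome | exposed) = 681/1947 = 0.34977
p₀ = P(outcome | unexposed) = 208/4306 = 0.048305
PN = (p₁ − p₀)/p₁ = (0.34977 − 0.048305) / 0.34977 ≈ 0.86190.
Attributable cases ≈ PN × (exposed cases) = 0.86190 × 681 ≈ 586.95.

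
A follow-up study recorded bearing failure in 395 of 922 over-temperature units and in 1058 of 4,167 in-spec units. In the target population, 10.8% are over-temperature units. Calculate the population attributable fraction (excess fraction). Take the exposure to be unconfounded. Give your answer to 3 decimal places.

PAF ≈ 0.069

p₁ = P(outcome | exposed) = 395/922 = 0.42842
p₀ = P(outcome | unexposed) = 1058/4167 = 0.2539
Overall risk P(Y=1) = π·p₁ + (1−π)·p₀ = 0.108×0.42842 + 0.892×0.2539 = 0.27275.
Under exogeneity, PAF = [P(Y=1) − p₀] / P(Y=1).
PAF = (0.27275 − 0.2539) / 0.27275 ≈ 0.0691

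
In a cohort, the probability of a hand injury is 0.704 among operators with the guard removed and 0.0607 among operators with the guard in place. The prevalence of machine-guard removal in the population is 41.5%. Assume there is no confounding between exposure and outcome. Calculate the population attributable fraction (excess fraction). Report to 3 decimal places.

PAF ≈ 0.815

Let p₁ = 0.704, p₀ = 0.0607.
Overall risk P(Y=1) = π·p₁ + (1−π)·p₀ = 0.415×0.704 + 0.585×0.0607 = 0.32767.
Under exogeneity, PAF = [P(Y=1) − p₀] / P(Y=1).
PAF = (0.32767 − 0.0607) / 0.32767 ≈ 0.8148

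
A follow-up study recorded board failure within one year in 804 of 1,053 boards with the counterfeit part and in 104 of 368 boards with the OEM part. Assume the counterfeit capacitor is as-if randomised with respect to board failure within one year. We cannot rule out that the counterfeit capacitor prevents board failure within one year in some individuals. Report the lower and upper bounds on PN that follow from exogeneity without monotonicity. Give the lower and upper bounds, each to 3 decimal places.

0.630 ≤ PN ≤ 0.940

p₁ = P(outcome | exposed) = 804/1053 = 0.76353
p₀ = P(outcome | unexposed) = 104/368 = 0.28261
Under exogeneity alone the bounds on PN are max{0,(p₁−p₀)/p₁} ≤ PN ≤ min{1,(1−p₀)/p₁}.
  lower = (p₁ − p₀)/p₁ = 0.48092 / 0.76353 ≈ 0.6299
  upper = min{1, (1 − p₀)/p₁} = 0.71739 / 0.76353 ≈ 0.9396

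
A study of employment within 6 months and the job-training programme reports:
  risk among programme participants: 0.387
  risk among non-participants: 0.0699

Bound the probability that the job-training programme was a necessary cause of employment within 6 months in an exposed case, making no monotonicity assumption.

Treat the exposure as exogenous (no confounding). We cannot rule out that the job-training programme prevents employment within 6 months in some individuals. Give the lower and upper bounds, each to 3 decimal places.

Let p₁ = 0.387, p₀ = 0.0699.
Under exogeneity alone the bounds on PN are max{0,(p₁−p₀)/p₁} ≤ PN ≤ min{1,(1−p₀)/p₁}.
  lower = (p₁ − p₀)/p₁ = 0.3171 / 0.387 ≈ 0.8194
  upper = min{1, (1 − p₀)/p₁} = 0.9301 / 0.387 ≈ 2.4034 → capped at 1

0.819 ≤ PN ≤ 1.000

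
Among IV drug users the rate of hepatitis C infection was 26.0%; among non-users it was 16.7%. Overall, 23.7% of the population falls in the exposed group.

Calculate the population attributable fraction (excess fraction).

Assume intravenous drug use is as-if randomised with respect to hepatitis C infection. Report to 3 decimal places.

p₁ = 0.26, p₀ = 0.167.
Overall risk P(Y=1) = π·p₁ + (1−π)·p₀ = 0.237×0.26 + 0.763×0.167 = 0.18904.
Under exogeneity, PAF = [P(Y=1) − p₀] / P(Y=1).
PAF = (0.18904 − 0.167) / 0.18904 ≈ 0.1166

PAF ≈ 0.117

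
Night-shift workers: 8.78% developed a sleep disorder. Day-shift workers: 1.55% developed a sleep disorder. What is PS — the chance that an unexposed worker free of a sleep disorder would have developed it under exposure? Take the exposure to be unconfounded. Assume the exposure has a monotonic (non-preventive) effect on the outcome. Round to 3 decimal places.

PS ≈ 0.073

p₁ = 0.0878, p₀ = 0.0155.
Under exogeneity and monotonicity, PS = (p₁ − p₀) / (1 − p₀).
PS = (0.0878 − 0.0155) / (1 − 0.0155) = 0.0723 / 0.9845 ≈ 0.0734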